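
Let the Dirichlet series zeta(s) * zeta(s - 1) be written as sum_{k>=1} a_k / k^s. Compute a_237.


Convolution gives a_k = sum_{d | k} d * 1 = sum_{d | k} d = sigma(k), the sum of positive divisors of k.
For k = 237, the divisors are 1, 3, 79, 237, so
sigma(237) = 1 + 3 + 79 + 237 = 320.

320


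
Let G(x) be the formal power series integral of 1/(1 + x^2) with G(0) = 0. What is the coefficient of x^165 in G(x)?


1/(1 + x^2) = sum_{j>=0} (-1)^j x^(2j). Integrating termwise with G(0) = 0:
G(x) = sum_{j>=0} (-1)^j x^(2j+1) / (2j+1) = arctan(x).
Only odd powers are nonzero. For x^165 write 165 = 2*82 + 1, giving
(-1)^82 / 165 = 1/165 = 1/165.

1/165


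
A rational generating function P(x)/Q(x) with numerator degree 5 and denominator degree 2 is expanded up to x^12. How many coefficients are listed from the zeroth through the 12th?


Expanding up to x^12 gives the coefficients for x^0, x^1, ..., x^12.
That is 12 + 1 = 13 coefficients in total.

13


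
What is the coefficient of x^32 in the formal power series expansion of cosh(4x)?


The Maclaurin series is cosh(t) = sum_{m>=0} t^(2m) / (2m)!, so substituting t = 4x, only even powers of x are nonzero, with coefficient of x^(2m) equal to 4^(2m) / (2m)!.
For x^32 the coefficient is 4^32/32! = 18446744073709551616/263130836933693530167218012160000000 = 8589934592/122529844256906551386796875.

8589934592/122529844256906551386796875


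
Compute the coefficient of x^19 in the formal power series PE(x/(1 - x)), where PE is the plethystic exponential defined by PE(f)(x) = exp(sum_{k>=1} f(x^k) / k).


For f(x) = x/(1 - x) we have
sum_{k>=1} f(x^k) / k = sum_{k>=1} (1/k) * x^k / (1 - x^k) = sum_{k, m >= 1} x^(k m) / k,
which after exponentiating simplifies to
PE(x/(1 - x)) = prod_{k>=1} 1 / (1 - x^k).
This is the generating function for the partition function p(n), so the coefficient of x^19 is p(19).
Computing p(19) by dynamic programming over parts 1, 2, ..., 19: p(19) = 490.

490


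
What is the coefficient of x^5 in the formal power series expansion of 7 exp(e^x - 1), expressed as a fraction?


exp(e^x - 1) is the exponential generating function for the Bell numbers Bell_k: exp(e^x - 1) = sum_{k>=0} Bell_k x^k / k!.
So the coefficient of x^5 in 7 exp(e^x - 1) is 7 Bell_5 / 5!.
Computing: Bell_5 = 52 and 5! = 120, giving
7 * 52/120 = 91/30.

91/30


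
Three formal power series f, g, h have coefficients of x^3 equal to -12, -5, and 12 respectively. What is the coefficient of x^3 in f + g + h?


Series addition is componentwise:
-12 + -5 + 12
= -5

-5


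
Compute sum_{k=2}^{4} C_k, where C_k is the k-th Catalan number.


C_2 through C_4: 2, 5, 14
Sum = 2 + 5 + 14
= 21

21


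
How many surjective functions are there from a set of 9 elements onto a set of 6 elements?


By inclusion-exclusion on which target elements are missed, the number of surjections from an n-set onto a k-set is
surj(n, k) = sum_{j=0}^{k} (-1)^j C(k, j) (k - j)^n.
Equivalently surj(n, k) = k! * S(n, k), where S(n, k) is the Stirling number of the second kind.
For n = 9, k = 6:
S(9, 6) = 2646, so
surj = 6! * 2646 = 720 * 2646 = 1905120.

1905120


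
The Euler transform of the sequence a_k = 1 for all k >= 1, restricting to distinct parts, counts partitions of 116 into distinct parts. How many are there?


Partitions of 116 into distinct parts can be computed via generating function.
Product (1+x)(1+x^2)(1+x^3)...
The coefficient of x^116 = 1611388

1611388


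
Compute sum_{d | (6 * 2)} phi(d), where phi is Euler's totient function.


First, 6 * 2 = 12. One classical identity is sum_{d | n} phi(d) = n (each k in [1, n] has a unique gcd with n, and among the k's with gcd(k, n) = n/d there are phi(d) of them). So the sum equals 12. We also verify directly:
Divisors of 12: 1, 2, 3, 4, 6, 12.
phi values: 1, 1, 2, 2, 2, 4.
Sum = 12.

12


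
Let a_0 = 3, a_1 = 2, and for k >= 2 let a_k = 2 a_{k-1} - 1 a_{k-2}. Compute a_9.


Iterating the recurrence forward:
a_0 = 3
a_1 = 2
a_2 = 2*2 - 1*3 = 1
a_3 = 2*1 - 1*2 = 0
a_4 = 2*0 - 1*1 = -1
a_5 = 2*-1 - 1*0 = -2
a_6 = 2*-2 - 1*-1 = -3
a_7 = 2*-3 - 1*-2 = -4
a_8 = 2*-4 - 1*-3 = -5
a_9 = 2*-5 - 1*-4 = -6
So a_9 = -6.

-6


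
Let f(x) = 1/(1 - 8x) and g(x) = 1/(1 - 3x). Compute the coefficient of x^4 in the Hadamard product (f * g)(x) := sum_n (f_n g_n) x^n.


f has coefficients f_k = 8^k and g has coefficients g_k = 3^k, so the Hadamard product has coefficient (f*g)_k = 8^k * 3^k = 24^k.
For k = 4: 24^4 = 331776.

331776


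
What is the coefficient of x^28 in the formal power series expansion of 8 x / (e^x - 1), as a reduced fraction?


The exponential generating function for Bernoulli numbers is
x / (e^x - 1) = sum_{k>=0} B_k x^k / k!.
So the coefficient of x^28 in 8 x / (e^x - 1) is 8 B_28 / 28!.
Computing: B_28 = -23749461029/870, 28! = 304888344611713860501504000000, giving
8 * -23749461029/870 / 304888344611713860501504000000 = -3392780147/4736658210931983189934080000000.

-3392780147/4736658210931983189934080000000


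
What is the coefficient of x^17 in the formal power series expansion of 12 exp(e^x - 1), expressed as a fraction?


exp(e^x - 1) is the exponential generating function for the Bell numbers Bell_k: exp(e^x - 1) = sum_{k>=0} Bell_k x^k / k!.
So the coefficient of x^17 in 12 exp(e^x - 1) is 12 Bell_17 / 17!.
Computing: Bell_17 = 82864869804 and 17! = 355687428096000, giving
12 * 82864869804/355687428096000 = 255755771/91483392000.

255755771/91483392000


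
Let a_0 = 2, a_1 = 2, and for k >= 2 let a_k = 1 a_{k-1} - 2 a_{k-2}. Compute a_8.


Iterating the recurrence forward:
a_0 = 2
a_1 = 2
a_2 = 1*2 - 2*2 = -2
a_3 = 1*-2 - 2*2 = -6
a_4 = 1*-6 - 2*-2 = -2
a_5 = 1*-2 - 2*-6 = 10
a_6 = 1*10 - 2*-2 = 14
a_7 = 1*14 - 2*10 = -6
a_8 = 1*-6 - 2*14 = -34
So a_8 = -34.

-34


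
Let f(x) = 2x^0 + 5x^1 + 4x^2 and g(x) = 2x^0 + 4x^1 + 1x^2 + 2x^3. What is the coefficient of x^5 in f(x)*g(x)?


Cauchy product at x^5:
4*2
= 8

8


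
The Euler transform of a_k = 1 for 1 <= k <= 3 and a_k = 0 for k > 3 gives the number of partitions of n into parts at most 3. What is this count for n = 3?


Partitions of 3 into parts at most 3:
Using generating function (1-x)^(-1)(1-x^2)^(-1)(1-x^3)^(-1),
the coefficient of x^3 = 3

3


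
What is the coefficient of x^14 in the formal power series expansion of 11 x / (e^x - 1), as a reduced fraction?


The exponential generating function for Bernoulli numbers is
x / (e^x - 1) = sum_{k>=0} B_k x^k / k!.
So the coefficient of x^14 in 11 x / (e^x - 1) is 11 B_14 / 14!.
Computing: B_14 = 7/6, 14! = 87178291200, giving
11 * 7/6 / 87178291200 = 1/6793113600.

1/6793113600


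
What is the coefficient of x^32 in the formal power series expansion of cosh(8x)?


The Maclaurin series is cosh(t) = sum_{m>=0} t^(2m) / (2m)!, so substituting t = 8x, only even powers of x are nonzero, with coefficient of x^(2m) equal to 8^(2m) / (2m)!.
For x^32 the coefficient is 8^32/32! = 79228162514264337593543950336/263130836933693530167218012160000000 = 36893488147419103232/122529844256906551386796875.

36893488147419103232/122529844256906551386796875


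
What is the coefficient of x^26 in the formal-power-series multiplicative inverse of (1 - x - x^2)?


Let the inverse be f(x) = sum_{k>=0} a_k x^k. From f(x) * (1 - x - x^2) = 1 and matching coefficients:
 x^0: a_0 = 1.
 x^1: a_1 - a_0 = 0, so a_1 = 1.
 x^k (k >= 2): a_k - a_{k-1} - a_{k-2} = 0, i.e. a_k = a_{k-1} + a_{k-2}.
This is the Fibonacci-type recurrence shifted so that a_0 = a_1 = 1.
Iterating: a_0=1, a_1=1, a_2=2, a_3=3, a_4=5, a_5=8, a_6=13, a_7=21, a_8=34, a_9=55, ...
a_26 = 196418.

196418


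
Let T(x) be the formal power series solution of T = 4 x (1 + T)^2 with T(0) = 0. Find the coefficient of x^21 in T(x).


Apply the Lagrange inversion formula: if T = 4 x * phi(T) with phi(t) = (1 + t)^2, then [x^n] T = 4^n * (1/n) [t^(n-1)] phi(t)^n = 4^n * (1/n) [t^(n-1)] (1 + t)^(2n) = 4^n * (1/n) C(2n, n-1).
Using the identity C(2n, n-1) = C(2n, n) * n / (n+1), the unscaled factor equals C(2n, n) / (n+1) = C_n, the n-th Catalan number.
For n = 21: C_21 = C(42, 21) / 22 = 538257874440/22 = 24466267020.
With the 4^21 = 4398046511104 factor, the coefficient is 4398046511104 * 24466267020 = 107603780307049858990080.

107603780307049858990080


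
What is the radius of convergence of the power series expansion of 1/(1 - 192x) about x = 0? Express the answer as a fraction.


Expanding 1/(1 - 192x) = sum_{k>=0} 192^k x^k, the series converges when |192x| < 1, i.e., |x| < 1/192.
So the radius of convergence is 1/192 = 1/192.

1/192


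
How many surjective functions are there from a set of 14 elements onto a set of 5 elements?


By inclusion-exclusion on which target elements are missed, the number of surjections from an n-set onto a k-set is
surj(n, k) = sum_{j=0}^{k} (-1)^j C(k, j) (k - j)^n.
Equivalently surj(n, k) = k! * S(n, k), where S(n, k) is the Stirling number of the second kind.
For n = 14, k = 5:
S(14, 5) = 40075035, so
surj = 5! * 40075035 = 120 * 40075035 = 4809004200.

4809004200


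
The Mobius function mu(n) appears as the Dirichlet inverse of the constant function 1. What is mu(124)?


124 has a squared prime factor, so mu(124) = 0.
Factorization reveals a repeated prime.

0


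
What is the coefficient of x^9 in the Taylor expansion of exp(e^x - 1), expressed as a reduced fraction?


exp(e^x - 1) = sum_{k>=0} Bell_k x^k / k!, where Bell_k is the k-th Bell number.
So the coefficient of x^9 is Bell_9 / 9!.
Computing: Bell_9 = 21147 and 9! = 362880, giving
21147/362880 = 1007/17280.

1007/17280


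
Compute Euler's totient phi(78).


phi(n) counts integers in [1, n] coprime to n. Using the multiplicative formula phi(n) = n * prod_{p | n} (1 - 1/p):
78 = 2 * 3 * 13, so
phi(78) = 78 * (1 - 1/2) * (1 - 1/3) * (1 - 1/13) = 24.

24


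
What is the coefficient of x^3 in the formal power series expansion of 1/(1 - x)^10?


The negative binomial / multiset identity is
1/(1 - x)^r = sum_{k>=0} C(k + r - 1, r - 1) x^k.
Here r = 10 and k = 3, so the coefficient is
C(3 + 9, 9) = C(12, 9)
= 220

220


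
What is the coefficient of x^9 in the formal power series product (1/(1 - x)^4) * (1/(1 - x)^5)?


Combine the factors: (1/(1 - x)^4) * (1/(1 - x)^5) = 1/(1 - x)^9.
Then use 1/(1 - x)^r = sum_{k>=0} C(k + r - 1, r - 1) x^k with r = 9 and k = 9:
C(17, 8) = 24310.

24310


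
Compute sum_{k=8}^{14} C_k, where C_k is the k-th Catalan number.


C_8 through C_14: 1430, 4862, 16796, 58786, 208012, 742900, 2674440
Sum = 1430 + 4862 + 16796 + 58786 + 208012 + 742900 + 2674440
= 3707226

3707226


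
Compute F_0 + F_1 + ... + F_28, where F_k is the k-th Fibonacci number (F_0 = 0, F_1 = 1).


Use the identity sum_{k=0}^{N} F_k = F_{N+2} - 1 (which follows from F_{k+2} - F_{k+1} = F_k). Then
sum_{k=0}^{28} F_k = (F_{30} - 1) - (F_{1} - 1) = F_{30} - F_{1}.
Computing: F_{30} = 832040, F_{1} = 1, so
Sum = 832040 - 1 = 832039.

832039


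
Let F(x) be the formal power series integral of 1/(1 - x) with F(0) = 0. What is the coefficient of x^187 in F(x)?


1/(1 - x) = sum_{k>=0} x^k. Integrating termwise and using F(0) = 0 gives
F(x) = sum_{k>=0} x^(k+1) / (k+1) = sum_{m>=1} x^m / m = -ln(1 - x).
So the coefficient of x^187 is 1/187 = 1/187.

1/187


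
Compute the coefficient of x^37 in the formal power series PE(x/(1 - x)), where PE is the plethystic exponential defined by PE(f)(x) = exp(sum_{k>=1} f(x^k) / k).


For f(x) = x/(1 - x) we have
sum_{k>=1} f(x^k) / k = sum_{k>=1} (1/k) * x^k / (1 - x^k) = sum_{k, m >= 1} x^(k m) / k,
which after exponentiating simplifies to
PE(x/(1 - x)) = prod_{k>=1} 1 / (1 - x^k).
This is the generating function for the partition function p(n), so the coefficient of x^37 is p(37).
Computing p(37) by dynamic programming over parts 1, 2, ..., 37: p(37) = 21637.

21637


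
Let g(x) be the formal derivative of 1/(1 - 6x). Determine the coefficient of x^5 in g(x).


Differentiate termwise: d/dx sum_{k>=0} 6^k x^k = sum_{k>=1} k 6^k x^(k-1) = sum_{j>=0} (j+1) 6^(j+1) x^j.
Equivalently, d/dx [1/(1 - 6x)] = 6/(1 - 6x)^2.
For j = 5: 6 * 6^6 = 6 * 46656 = 279936.

279936


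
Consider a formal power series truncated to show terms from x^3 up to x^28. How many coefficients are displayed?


From x^3 to x^28 inclusive, the count is 28 - 3 + 1 = 26.

26


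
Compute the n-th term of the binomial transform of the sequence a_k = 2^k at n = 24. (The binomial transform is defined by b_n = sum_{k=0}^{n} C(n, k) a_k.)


With a_k = 2^k, b_n = sum_{k=0}^{n} C(n, k) 2^k = (1 + 2)^n by the binomial theorem.
For n = 24: (1 + 2)^24 = 3^24 = 282429536481.

282429536481


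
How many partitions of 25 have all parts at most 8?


Using the generating function (1-x)^(-1)(1-x^2)^(-1)...(1-x^8)^(-1),
the coefficient of x^25 counts these restricted partitions.
Result = 1090

1090


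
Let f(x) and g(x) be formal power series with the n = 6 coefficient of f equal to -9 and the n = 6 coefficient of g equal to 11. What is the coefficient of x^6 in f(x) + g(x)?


Addition of formal power series is termwise.
The coefficient of x^6 in f + g = -9 + 11
= 2

2


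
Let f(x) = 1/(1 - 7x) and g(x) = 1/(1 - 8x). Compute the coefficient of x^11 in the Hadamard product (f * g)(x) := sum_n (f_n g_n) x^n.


f has coefficients f_k = 7^k and g has coefficients g_k = 8^k, so the Hadamard product has coefficient (f*g)_k = 7^k * 8^k = 56^k.
For k = 11: 56^11 = 16985107389382393856.

16985107389382393856


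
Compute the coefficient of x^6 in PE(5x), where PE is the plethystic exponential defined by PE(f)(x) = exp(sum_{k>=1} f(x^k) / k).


With f(x) = 5x, the exponent is sum_{k>=1} 5 x^k / k = 5 * (-ln(1 - x)). Exponentiating:
PE(5x) = exp(-5 ln(1 - x)) = 1/(1 - x)^5.
By the negative binomial expansion, [x^n] 1/(1 - x)^5 = C(n + 4, 4).
For n = 6: C(10, 4) = 210.

210


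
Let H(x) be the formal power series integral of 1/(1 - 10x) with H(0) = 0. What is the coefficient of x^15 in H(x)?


1/(1 - 10x) = sum_{k>=0} 10^k x^k. Integrating termwise with H(0) = 0:
H(x) = sum_{k>=0} 10^k x^(k+1) / (k+1) = sum_{m>=1} 10^(m-1) x^m / m.
For m = 15: 10^14/15 = 100000000000000/15 = 20000000000000/3.

20000000000000/3


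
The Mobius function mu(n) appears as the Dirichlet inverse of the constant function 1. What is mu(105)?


105 = 3 * 5 * 7 (all distinct primes).
mu(105) = (-1)^3 = -1

-1


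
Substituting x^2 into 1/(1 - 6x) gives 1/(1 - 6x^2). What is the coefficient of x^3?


Since 1/(1 - 6x^2) only has even powers of x,
the coefficient of x^3 (odd) is 0.

0


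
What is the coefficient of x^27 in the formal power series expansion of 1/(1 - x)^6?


The negative binomial / multiset identity is
1/(1 - x)^r = sum_{k>=0} C(k + r - 1, r - 1) x^k.
Here r = 6 and k = 27, so the coefficient is
C(27 + 5, 5) = C(32, 5)
= 201376

201376


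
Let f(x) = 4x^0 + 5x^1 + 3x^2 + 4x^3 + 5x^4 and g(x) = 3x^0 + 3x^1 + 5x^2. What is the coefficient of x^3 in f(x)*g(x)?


Cauchy product at x^3:
5*5 + 3*3 + 4*3
= 46

46


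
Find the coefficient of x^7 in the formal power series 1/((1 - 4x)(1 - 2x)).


By partial fractions or Cauchy convolution:
The coefficient equals sum_{k=0}^{7} 4^k * 2^(7-k).
= 32640

32640


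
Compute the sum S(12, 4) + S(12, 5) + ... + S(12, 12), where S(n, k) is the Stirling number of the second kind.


By definition, S(n, k) counts partitions of an n-set into exactly k nonempty blocks.
Computing row n = 12 for k = 4..12:
S(12, k): 611501, 1379400, 1323652, 627396, 159027, 22275, 1705, 66, 1
Sum = 4125023.

4125023


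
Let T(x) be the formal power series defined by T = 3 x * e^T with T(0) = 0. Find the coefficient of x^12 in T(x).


Apply the Lagrange inversion formula: if T = 3 x * phi(T) with phi(t) = e^t, then
[x^n] T = 3^n * (1/n) [t^(n-1)] phi(t)^n = 3^n * (1/n) [t^(n-1)] e^(n t) = 3^n * (1/n) * n^(n-1) / (n-1)! = 3^n * n^(n-1) / n!.
When c = 1 this is the Cayley count of rooted labeled trees on n vertices, divided by n!.
For n = 12: 3^12 * 12^11 / 12! = 531441 * 743008370688/479001600 = 1586874322944/1925.

1586874322944/1925


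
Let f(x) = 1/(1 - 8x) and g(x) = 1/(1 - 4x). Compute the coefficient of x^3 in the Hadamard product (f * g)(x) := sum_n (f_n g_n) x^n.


f has coefficients f_k = 8^k and g has coefficients g_k = 4^k, so the Hadamard product has coefficient (f*g)_k = 8^k * 4^k = 32^k.
For k = 3: 32^3 = 32768.

32768


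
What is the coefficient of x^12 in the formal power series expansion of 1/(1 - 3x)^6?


The general identity 1/(1 - c x)^r = sum_{k>=0} c^k C(k + r - 1, r - 1) x^k follows by substituting y = c x into 1/(1 - y)^r = sum_{k>=0} C(k + r - 1, r - 1) y^k.
For c = 3, r = 6, k = 12:
3^12 * C(17, 5) = 531441 * 6188 = 3288556908.

3288556908


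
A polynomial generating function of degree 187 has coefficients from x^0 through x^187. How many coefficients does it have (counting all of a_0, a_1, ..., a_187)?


A polynomial of degree 187 takes the form a_0 + a_1 x + ... + a_187 x^187.
The number of coefficients is 187 + 1 = 188.

188


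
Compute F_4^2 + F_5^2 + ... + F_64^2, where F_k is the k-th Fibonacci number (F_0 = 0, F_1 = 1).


There is a standard identity sum_{k=0}^{N} F_k^2 = F_N * F_{N+1} (proved inductively from the telescoping relation F_k^2 = F_k F_{k+1} - F_{k-1} F_k). Then
sum_{k=4}^{64} F_k^2 = F_64 F_65 - F_3 F_4.
Computing: F_64 = 10610209857723, F_65 = 17167680177565, F_3 = 2, F_4 = 3.
Sum = 10610209857723 * 17167680177565 - 2 * 3 = 182152689454235906026584489.

182152689454235906026584489


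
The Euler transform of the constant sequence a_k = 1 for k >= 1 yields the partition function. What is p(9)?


The Euler transform converts the sequence a_k = 1 into the number of integer partitions.
Using the recurrence or dynamic programming:
p(9) = 30

30


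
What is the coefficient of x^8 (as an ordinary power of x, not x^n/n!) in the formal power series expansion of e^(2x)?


The exponential series is e^y = sum_{k>=0} y^k / k!. Substituting y = 2x gives
e^(2x) = sum_{k>=0} 2^k x^k / k!.
So the coefficient of x^n is a^n/n! with a = 2, n = 8:
2^8 / 8! = 256/40320 = 2/315

2/315


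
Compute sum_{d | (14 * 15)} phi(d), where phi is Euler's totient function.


First, 14 * 15 = 210. One classical identity is sum_{d | n} phi(d) = n (each k in [1, n] has a unique gcd with n, and among the k's with gcd(k, n) = n/d there are phi(d) of them). So the sum equals 210. We also verify directly:
Divisors of 210: 1, 2, 3, 5, 6, 7, 10, 14, 15, 21, 30, 35, 42, 70, 105, 210.
phi values: 1, 1, 2, 4, 2, 6, 4, 6, 8, 12, 8, 24, 12, 24, 48, 48.
Sum = 210.

210


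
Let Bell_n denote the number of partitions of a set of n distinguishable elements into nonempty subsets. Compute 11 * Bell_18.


Bell_18 can be computed from the Bell triangle or from Dobinski's identity Bell_n = (1/e) * sum_{k>=0} k^n / k!.
Computing Bell_18 = 682076806159.
Then 11 * 682076806159 = 7502844867749.

7502844867749


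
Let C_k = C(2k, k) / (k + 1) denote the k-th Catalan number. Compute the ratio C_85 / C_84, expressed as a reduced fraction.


Using C_k = (2k)! / (k! (k+1)!), the ratio C_{k+1}/C_k simplifies to
C_{k+1}/C_k = [(2k+2)! / ((k+1)! (k+2)!)] * [k! (k+1)! / (2k)!]
 = (2k+2)(2k+1) / ((k+1)(k+2)) = 2(2k+1) / (k+2).
For k = 84: 2(2*84 + 1) / (84 + 2) = 338/86 = 169/43.

169/43


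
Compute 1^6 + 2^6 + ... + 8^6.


This power sum has a closed form given by Faulhaber's formula
sum_{k=1}^{m} k^p = (1 / (p + 1)) * sum_{j=0}^{p} C(p + 1, j) B_j m^(p + 1 - j),
but for small m direct computation is fastest:
1 + 64 + 729 + 4096 + 15625 + 46656 + 117649 + 262144 = 446964.

446964


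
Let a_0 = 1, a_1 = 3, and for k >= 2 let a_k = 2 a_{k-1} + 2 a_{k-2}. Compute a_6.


Iterating the recurrence forward:
a_0 = 1
a_1 = 3
a_2 = 2*3 + 2*1 = 8
a_3 = 2*8 + 2*3 = 22
a_4 = 2*22 + 2*8 = 60
a_5 = 2*60 + 2*22 = 164
a_6 = 2*164 + 2*60 = 448
So a_6 = 448.

448


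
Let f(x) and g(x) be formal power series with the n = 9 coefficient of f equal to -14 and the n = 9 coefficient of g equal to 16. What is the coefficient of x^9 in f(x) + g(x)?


Addition of formal power series is termwise.
The coefficient of x^9 in f + g = -14 + 16
= 2

2


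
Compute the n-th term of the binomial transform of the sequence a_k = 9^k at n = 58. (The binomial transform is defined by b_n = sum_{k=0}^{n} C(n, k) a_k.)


With a_k = 9^k, b_n = sum_{k=0}^{n} C(n, k) 9^k = (1 + 9)^n by the binomial theorem.
For n = 58: (1 + 9)^58 = 10^58 = 10000000000000000000000000000000000000000000000000000000000.

10000000000000000000000000000000000000000000000000000000000


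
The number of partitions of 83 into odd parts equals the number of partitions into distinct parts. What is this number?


Computing partitions of 83 into odd parts (1, 3, 5, ...):
Using the generating function prod_{k>=0} 1/(1-x^(2k+1)),
the count is 101698

101698


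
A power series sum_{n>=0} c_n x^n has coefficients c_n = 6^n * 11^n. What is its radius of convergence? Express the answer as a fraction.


By the root test (Cauchy-Hadamard), the radius is R = 1 / limsup_n |c_n|^(1/n).
Here |c_n|^(1/n) = (6^n * 11^n)^(1/n) = 6 * 11 = 66 for all n.
So R = 1/66 = 1/66.

1/66


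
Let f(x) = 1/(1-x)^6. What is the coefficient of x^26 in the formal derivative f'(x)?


Differentiate: d/dx [ 1/(1-x)^r ] = r / (1-x)^(r+1).
Here r = 6, so f'(x) = 6 / (1-x)^7.
The expansion of 1/(1-x)^(r+1) has coefficient of x^n equal to C(n+r, r).
So the coefficient of x^26 in f'(x) is
6 * C(32, 6) = 6 * 906192 = 5437152

5437152


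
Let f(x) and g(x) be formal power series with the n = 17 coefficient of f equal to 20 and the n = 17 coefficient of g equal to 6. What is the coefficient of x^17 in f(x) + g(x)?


Addition of formal power series is termwise.
The coefficient of x^17 in f + g = 20 + 6
= 26

26


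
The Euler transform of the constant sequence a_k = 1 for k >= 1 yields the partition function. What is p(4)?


The Euler transform converts the sequence a_k = 1 into the number of integer partitions.
Using the recurrence or dynamic programming:
p(4) = 5

5


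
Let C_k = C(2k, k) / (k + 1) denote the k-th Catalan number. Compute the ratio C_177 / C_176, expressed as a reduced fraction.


Using C_k = (2k)! / (k! (k+1)!), the ratio C_{k+1}/C_k simplifies to
C_{k+1}/C_k = [(2k+2)! / ((k+1)! (k+2)!)] * [k! (k+1)! / (2k)!]
 = (2k+2)(2k+1) / ((k+1)(k+2)) = 2(2k+1) / (k+2).
For k = 176: 2(2*176 + 1) / (176 + 2) = 706/178 = 353/89.

353/89


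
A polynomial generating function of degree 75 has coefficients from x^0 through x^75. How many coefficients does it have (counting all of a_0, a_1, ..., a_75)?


A polynomial of degree 75 takes the form a_0 + a_1 x + ... + a_75 x^75.
The number of coefficients is 75 + 1 = 76.

76


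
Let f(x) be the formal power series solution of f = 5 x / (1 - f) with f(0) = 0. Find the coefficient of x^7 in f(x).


Apply Lagrange inversion: f = 5 x * phi(f) with phi(t) = 1/(1 - t), so
[x^n] f = 5^n * (1/n) [t^(n-1)] phi(t)^n = 5^n * (1/n) [t^(n-1)] (1 - t)^(-n) = 5^n * (1/n) C(2n - 2, n - 1) = 5^n * C_{n-1}.
For n = 7: C_6 = C(12, 6) / 7 = 924/7 = 132.
With the 5^7 = 78125 factor, the coefficient is 78125 * 132 = 10312500.

10312500


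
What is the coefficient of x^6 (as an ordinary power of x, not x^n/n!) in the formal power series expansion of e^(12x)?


The exponential series is e^y = sum_{k>=0} y^k / k!. Substituting y = 12x gives
e^(12x) = sum_{k>=0} 12^k x^k / k!.
So the coefficient of x^n is a^n/n! with a = 12, n = 6:
12^6 / 6! = 2985984/720 = 20736/5

20736/5


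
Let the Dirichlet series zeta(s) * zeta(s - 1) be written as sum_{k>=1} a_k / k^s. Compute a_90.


Convolution gives a_k = sum_{d | k} d * 1 = sum_{d | k} d = sigma(k), the sum of positive divisors of k.
For k = 90, the divisors are 1, 2, 3, 5, 6, 9, 10, 15, 18, 30, 45, 90, so
sigma(90) = 1 + 2 + 3 + 5 + 6 + 9 + 10 + 15 + 18 + 30 + 45 + 90 = 234.

234


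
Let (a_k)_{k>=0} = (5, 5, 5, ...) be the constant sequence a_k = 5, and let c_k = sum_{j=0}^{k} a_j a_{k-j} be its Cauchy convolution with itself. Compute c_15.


Since a_j = 5 for all j >= 0, the convolution sum becomes
c_k = sum_{j=0}^{k} 5 * 5 = 25 * (k + 1).
Equivalently, the generating function of (a_k) is 5/(1 - x) and its square is 25/(1 - x)^2 = sum_{k>=0} 25(k + 1) x^k.
For k = 15: 25 * 16 = 400.

400


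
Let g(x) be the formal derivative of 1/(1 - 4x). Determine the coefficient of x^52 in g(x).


Differentiate termwise: d/dx sum_{k>=0} 4^k x^k = sum_{k>=1} k 4^k x^(k-1) = sum_{j>=0} (j+1) 4^(j+1) x^j.
Equivalently, d/dx [1/(1 - 4x)] = 4/(1 - 4x)^2.
For j = 52: 53 * 4^53 = 53 * 81129638414606681695789005144064 = 4299870835974154129876817272635392.

4299870835974154129876817272635392


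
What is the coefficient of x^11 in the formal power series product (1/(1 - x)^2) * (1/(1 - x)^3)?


Combine the factors: (1/(1 - x)^2) * (1/(1 - x)^3) = 1/(1 - x)^5.
Then use 1/(1 - x)^r = sum_{k>=0} C(k + r - 1, r - 1) x^k with r = 5 and k = 11:
C(15, 4) = 1365.

1365


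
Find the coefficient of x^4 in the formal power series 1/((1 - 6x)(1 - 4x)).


By partial fractions or Cauchy convolution:
The coefficient equals sum_{k=0}^{4} 6^k * 4^(4-k).
= 3376

3376


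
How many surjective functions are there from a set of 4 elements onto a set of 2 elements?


By inclusion-exclusion on which target elements are missed, the number of surjections from an n-set onto a k-set is
surj(n, k) = sum_{j=0}^{k} (-1)^j C(k, j) (k - j)^n.
Equivalently surj(n, k) = k! * S(n, k), where S(n, k) is the Stirling number of the second kind.
For n = 4, k = 2:
S(4, 2) = 7, so
surj = 2! * 7 = 2 * 7 = 14.

14


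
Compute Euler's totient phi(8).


phi(n) counts integers in [1, n] coprime to n. Using the multiplicative formula phi(n) = n * prod_{p | n} (1 - 1/p):
8 = 2^3, so
phi(8) = 8 * (1 - 1/2) = 4.

4


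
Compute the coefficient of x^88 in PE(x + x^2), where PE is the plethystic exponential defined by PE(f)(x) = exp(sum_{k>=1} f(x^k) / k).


With f(x) = x + x^2, the exponent is sum_{k>=1} (x^k + x^(2k)) / k = -ln(1 - x) - ln(1 - x^2). Exponentiating:
PE(x + x^2) = 1 / ((1 - x)(1 - x^2)).
This is the generating function for partitions of n into parts of size 1 or 2. The number of 2's can be any j in 0..44, and the rest are 1's, so
[x^88] = floor(88/2) + 1 = 45.

45


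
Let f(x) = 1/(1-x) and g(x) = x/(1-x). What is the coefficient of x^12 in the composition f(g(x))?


First simplify the composition: f(g(x)) = 1/(1 - x/(1-x)) = (1-x)/((1-x) - x) = (1-x)/(1-2x).
Now extract the coefficient. Write (1-x)/(1-2x) = 1/(1-2x) - x/(1-2x).
The coefficient of x^n in 1/(1-2x) is 2^n, and in x/(1-2x) is 2^(n-1) (for n >= 1).
So the coefficient of x^12 is 2^12 - 2^11 = 4096 - 2048 = 2048.

2048


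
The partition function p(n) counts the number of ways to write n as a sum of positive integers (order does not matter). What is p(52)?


Using the generating function prod_{k>=1} 1/(1-x^k), we compute p(52).
By dynamic programming over parts 1 through 52:
p(52) = 281589

281589


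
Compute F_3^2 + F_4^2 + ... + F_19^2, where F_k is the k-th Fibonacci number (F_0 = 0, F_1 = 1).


There is a standard identity sum_{k=0}^{N} F_k^2 = F_N * F_{N+1} (proved inductively from the telescoping relation F_k^2 = F_k F_{k+1} - F_{k-1} F_k). Then
sum_{k=3}^{19} F_k^2 = F_19 F_20 - F_2 F_3.
Computing: F_19 = 4181, F_20 = 6765, F_2 = 1, F_3 = 2.
Sum = 4181 * 6765 - 1 * 2 = 28284463.

28284463


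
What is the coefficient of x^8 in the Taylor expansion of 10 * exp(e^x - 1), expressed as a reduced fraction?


exp(e^x - 1) = sum_{k>=0} Bell_k x^k / k!, where Bell_k is the k-th Bell number.
So the coefficient of x^8 is 10 * Bell_8 / 8!.
Computing: Bell_8 = 4140 and 8! = 40320, giving
10 * 4140/40320 = 115/112.

115/112


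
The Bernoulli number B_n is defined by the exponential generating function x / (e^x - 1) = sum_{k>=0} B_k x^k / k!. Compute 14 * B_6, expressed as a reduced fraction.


Bernoulli numbers can also be computed recursively via B_0 = 1 and sum_{j=0}^{m} C(m+1, j) B_j = 0 for m >= 1. Odd-index Bernoulli numbers vanish for k >= 3.
Computing B_6 = 1/42, so 14 * B_6 = 14 * 1/42 = 1/3.

1/3


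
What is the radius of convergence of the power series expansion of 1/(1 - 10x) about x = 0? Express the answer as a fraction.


Expanding 1/(1 - 10x) = sum_{k>=0} 10^k x^k, the series converges when |10x| < 1, i.e., |x| < 1/10.
So the radius of convergence is 1/10 = 1/10.

1/10


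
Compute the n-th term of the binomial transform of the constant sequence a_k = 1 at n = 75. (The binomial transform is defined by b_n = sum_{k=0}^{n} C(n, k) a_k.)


With a_k = 1 for all k, b_n = sum_{k=0}^{n} C(n, k) = 2^n by the binomial theorem.
For n = 75: 2^75 = 37778931862957161709568.

37778931862957161709568


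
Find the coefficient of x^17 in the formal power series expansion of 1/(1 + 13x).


Write 1/(1 + c x) = 1/(1 - (-c) x) and apply the geometric-series identity
1/(1 - y) = sum_{k>=0} y^k to get 1/(1 + c x) = sum_{k>=0} (-c)^k x^k.
So the coefficient of x^k is (-c)^k = (-1)^k * c^k.
Here c = 13 and k = 17:
(-13)^17 = -1 * 8650415919381337933 = -8650415919381337933

-8650415919381337933


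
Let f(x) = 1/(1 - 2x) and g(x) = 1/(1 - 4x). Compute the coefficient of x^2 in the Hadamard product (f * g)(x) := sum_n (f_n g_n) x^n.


f has coefficients f_k = 2^k and g has coefficients g_k = 4^k, so the Hadamard product has coefficient (f*g)_k = 2^k * 4^k = 8^k.
For k = 2: 8^2 = 64.

64


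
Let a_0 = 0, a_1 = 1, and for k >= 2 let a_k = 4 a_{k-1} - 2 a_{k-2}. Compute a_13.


Iterating the recurrence forward:
a_0 = 0
a_1 = 1
a_2 = 4*1 - 2*0 = 4
a_3 = 4*4 - 2*1 = 14
a_4 = 4*14 - 2*4 = 48
a_5 = 4*48 - 2*14 = 164
a_6 = 4*164 - 2*48 = 560
a_7 = 4*560 - 2*164 = 1912
a_8 = 4*1912 - 2*560 = 6528
a_9 = 4*6528 - 2*1912 = 22288
a_10 = 4*22288 - 2*6528 = 76096
a_11 = 4*76096 - 2*22288 = 259808
a_12 = 4*259808 - 2*76096 = 887040
a_13 = 4*887040 - 2*259808 = 3028544
So a_13 = 3028544.

3028544


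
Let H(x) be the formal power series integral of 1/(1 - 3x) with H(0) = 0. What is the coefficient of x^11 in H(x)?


1/(1 - 3x) = sum_{k>=0} 3^k x^k. Integrating termwise with H(0) = 0:
H(x) = sum_{k>=0} 3^k x^(k+1) / (k+1) = sum_{m>=1} 3^(m-1) x^m / m.
For m = 11: 3^10/11 = 59049/11 = 59049/11.

59049/11


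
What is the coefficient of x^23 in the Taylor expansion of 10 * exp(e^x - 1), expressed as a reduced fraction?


exp(e^x - 1) = sum_{k>=0} Bell_k x^k / k!, where Bell_k is the k-th Bell number.
So the coefficient of x^23 is 10 * Bell_23 / 23!.
Computing: Bell_23 = 44152005855084346 and 23! = 25852016738884976640000, giving
10 * 44152005855084346/25852016738884976640000 = 22076002927542173/1292600836944248832000.

22076002927542173/1292600836944248832000


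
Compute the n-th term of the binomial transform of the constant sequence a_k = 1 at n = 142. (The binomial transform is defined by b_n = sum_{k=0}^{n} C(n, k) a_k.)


With a_k = 1 for all k, b_n = sum_{k=0}^{n} C(n, k) = 2^n by the binomial theorem.
For n = 142: 2^142 = 5575186299632655785383929568162090376495104.

5575186299632655785383929568162090376495104


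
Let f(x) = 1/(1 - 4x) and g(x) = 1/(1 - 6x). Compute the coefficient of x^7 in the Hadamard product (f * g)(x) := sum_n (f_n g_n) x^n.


f has coefficients f_k = 4^k and g has coefficients g_k = 6^k, so the Hadamard product has coefficient (f*g)_k = 4^k * 6^k = 24^k.
For k = 7: 24^7 = 4586471424.

4586471424


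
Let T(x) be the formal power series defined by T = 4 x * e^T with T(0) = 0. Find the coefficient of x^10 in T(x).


Apply the Lagrange inversion formula: if T = 4 x * phi(T) with phi(t) = e^t, then
[x^n] T = 4^n * (1/n) [t^(n-1)] phi(t)^n = 4^n * (1/n) [t^(n-1)] e^(n t) = 4^n * (1/n) * n^(n-1) / (n-1)! = 4^n * n^(n-1) / n!.
When c = 1 this is the Cayley count of rooted labeled trees on n vertices, divided by n!.
For n = 10: 4^10 * 10^9 / 10! = 1048576 * 1000000000/3628800 = 163840000000/567.

163840000000/567


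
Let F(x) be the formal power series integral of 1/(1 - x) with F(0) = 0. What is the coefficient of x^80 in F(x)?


1/(1 - x) = sum_{k>=0} x^k. Integrating termwise and using F(0) = 0 gives
F(x) = sum_{k>=0} x^(k+1) / (k+1) = sum_{m>=1} x^m / m = -ln(1 - x).
So the coefficient of x^80 is 1/80 = 1/80.

1/80


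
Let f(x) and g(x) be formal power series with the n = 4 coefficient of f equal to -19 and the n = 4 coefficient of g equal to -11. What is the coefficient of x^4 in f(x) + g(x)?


Addition of formal power series is termwise.
The coefficient of x^4 in f + g = -19 + -11
= -30

-30


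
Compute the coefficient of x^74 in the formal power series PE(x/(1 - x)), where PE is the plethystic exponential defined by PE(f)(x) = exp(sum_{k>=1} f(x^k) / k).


For f(x) = x/(1 - x) we have
sum_{k>=1} f(x^k) / k = sum_{k>=1} (1/k) * x^k / (1 - x^k) = sum_{k, m >= 1} x^(k m) / k,
which after exponentiating simplifies to
PE(x/(1 - x)) = prod_{k>=1} 1 / (1 - x^k).
This is the generating function for the partition function p(n), so the coefficient of x^74 is p(74).
Computing p(74) by dynamic programming over parts 1, 2, ..., 74: p(74) = 7089500.

7089500


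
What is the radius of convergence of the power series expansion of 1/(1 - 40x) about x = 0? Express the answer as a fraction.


Expanding 1/(1 - 40x) = sum_{k>=0} 40^k x^k, the series converges when |40x| < 1, i.e., |x| < 1/40.
So the radius of convergence is 1/40 = 1/40.

1/40


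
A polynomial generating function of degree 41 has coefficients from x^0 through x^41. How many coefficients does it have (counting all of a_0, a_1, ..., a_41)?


A polynomial of degree 41 takes the form a_0 + a_1 x + ... + a_41 x^41.
The number of coefficients is 41 + 1 = 42.

42


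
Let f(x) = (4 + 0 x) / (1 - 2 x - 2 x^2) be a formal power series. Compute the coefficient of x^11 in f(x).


Write f(x) = sum_{k>=0} a_k x^k. Multiplying both sides by 1 - 2 x - 2 x^2 gives
(1 - 2 x - 2 x^2) sum_{k>=0} a_k x^k = 4 + 0 x.
Matching coefficients:
 x^0: a_0 = 4
 x^1: a_1 - 2 a_0 = 0  =>  a_1 = 2*4 + 0 = 8
 x^k (k >= 2): a_k = 2 a_{k-1} + 2 a_{k-2}.
Iterating: a_2 = 24, a_3 = 64, a_4 = 176, a_5 = 480, a_6 = 1312, a_7 = 3584, a_8 = 9792, a_9 = 26752, a_10 = 73088, a_11 = 199680.
So the coefficient of x^11 is 199680.

199680


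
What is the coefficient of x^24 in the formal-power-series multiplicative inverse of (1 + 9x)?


The inverse is 1/(1 + 9x). Apply the geometric identity 1/(1 - y) = sum_{k>=0} y^k with y = -9x:
1/(1 + 9x) = sum_{k>=0} (-9)^k x^k.
So the coefficient of x^24 is (-9)^24 = 79766443076872509863361.

79766443076872509863361


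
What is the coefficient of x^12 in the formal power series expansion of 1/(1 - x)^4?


The expansion 1/(1 - x)^r = sum_{k>=0} C(k + r - 1, r - 1) x^k follows from the multiset / negative-binomial theorem (or from repeated differentiation of the geometric series).
For r = 4 and k = 12:
C(15, 3) = 1307674368000 / (6 * 479001600) = 455.

455


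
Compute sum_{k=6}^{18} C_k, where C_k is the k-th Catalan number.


C_6 through C_18: 132, 429, 1430, 4862, 16796, 58786, 208012, 742900, 2674440, 9694845, 35357670, 129644790, 477638700
Sum = 132 + 429 + 1430 + 4862 + 16796 + 58786 + 208012 + 742900 + 2674440 + 9694845 + 35357670 + 129644790 + 477638700
= 656043792

656043792


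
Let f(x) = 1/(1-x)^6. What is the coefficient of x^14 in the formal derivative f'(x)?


Differentiate: d/dx [ 1/(1-x)^r ] = r / (1-x)^(r+1).
Here r = 6, so f'(x) = 6 / (1-x)^7.
The expansion of 1/(1-x)^(r+1) has coefficient of x^n equal to C(n+r, r).
So the coefficient of x^14 in f'(x) is
6 * C(20, 6) = 6 * 38760 = 232560

232560


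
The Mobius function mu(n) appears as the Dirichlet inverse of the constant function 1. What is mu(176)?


176 has a squared prime factor, so mu(176) = 0.
Factorization reveals a repeated prime.

0


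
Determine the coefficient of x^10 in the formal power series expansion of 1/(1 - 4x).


The geometric series identity gives 1/(1 - c x) = sum_{k>=0} c^k x^k, so the coefficient of x^k is c^k.
Here c = 4 and k = 10.
Computing: 4^10 = 1048576

1048576


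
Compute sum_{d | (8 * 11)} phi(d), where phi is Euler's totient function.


First, 8 * 11 = 88. One classical identity is sum_{d | n} phi(d) = n (each k in [1, n] has a unique gcd with n, and among the k's with gcd(k, n) = n/d there are phi(d) of them). So the sum equals 88. We also verify directly:
Divisors of 88: 1, 2, 4, 8, 11, 22, 44, 88.
phi values: 1, 1, 2, 4, 10, 10, 20, 40.
Sum = 88.

88


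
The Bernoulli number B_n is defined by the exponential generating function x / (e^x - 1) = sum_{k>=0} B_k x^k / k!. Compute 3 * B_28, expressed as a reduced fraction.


Bernoulli numbers can also be computed recursively via B_0 = 1 and sum_{j=0}^{m} C(m+1, j) B_j = 0 for m >= 1. Odd-index Bernoulli numbers vanish for k >= 3.
Computing B_28 = -23749461029/870, so 3 * B_28 = 3 * -23749461029/870 = -23749461029/290.

-23749461029/290


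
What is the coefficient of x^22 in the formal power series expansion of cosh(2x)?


The Maclaurin series is cosh(t) = sum_{m>=0} t^(2m) / (2m)!, so substituting t = 2x, only even powers of x are nonzero, with coefficient of x^(2m) equal to 2^(2m) / (2m)!.
For x^22 the coefficient is 2^22/22! = 4194304/1124000727777607680000 = 8/2143861251406875.

8/2143861251406875


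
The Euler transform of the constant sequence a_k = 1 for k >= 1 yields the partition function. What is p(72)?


The Euler transform converts the sequence a_k = 1 into the number of integer partitions.
Using the recurrence or dynamic programming:
p(72) = 5392783

5392783


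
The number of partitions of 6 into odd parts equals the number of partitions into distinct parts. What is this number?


Computing partitions of 6 into odd parts (1, 3, 5, ...):
Using the generating function prod_{k>=0} 1/(1-x^(2k+1)),
the count is 4

4


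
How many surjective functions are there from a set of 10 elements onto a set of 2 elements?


By inclusion-exclusion on which target elements are missed, the number of surjections from an n-set onto a k-set is
surj(n, k) = sum_{j=0}^{k} (-1)^j C(k, j) (k - j)^n.
Equivalently surj(n, k) = k! * S(n, k), where S(n, k) is the Stirling number of the second kind.
For n = 10, k = 2:
S(10, 2) = 511, so
surj = 2! * 511 = 2 * 511 = 1022.

1022


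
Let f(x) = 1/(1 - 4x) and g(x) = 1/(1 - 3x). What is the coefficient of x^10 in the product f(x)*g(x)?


The coefficient of x^n in f*g is the Cauchy product: sum_{k=0}^{n} a^k * b^(n-k).
With a=4, b=3, n=10:
sum_{k=0}^{10} 4^k * 3^(10-k)
= 4017157

4017157


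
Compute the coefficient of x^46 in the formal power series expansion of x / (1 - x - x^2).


Let f(x) = sum_{k>=0} a_k x^k. Multiplying f(x) * (1 - x - x^2) = x and matching coefficients gives a_0 = 0, a_1 = 1, and a_k = a_{k-1} + a_{k-2} for k >= 2. These are the Fibonacci numbers F_k.
Iterating from F_0 = 0, F_1 = 1:
F_0=0, F_1=1, F_2=1, F_3=2, F_4=3, F_5=5, F_6=8, F_7=13, F_8=21, F_9=34, ...
F_46 = 1836311903.

1836311903


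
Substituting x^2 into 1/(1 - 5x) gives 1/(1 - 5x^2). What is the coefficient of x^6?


The coefficient of x^(2m) in 1/(1 - 5x^2) is 5^m.
With n = 6 = 2*3, the coefficient is 5^3 = 125.

125


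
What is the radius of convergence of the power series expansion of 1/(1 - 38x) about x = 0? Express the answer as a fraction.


Expanding 1/(1 - 38x) = sum_{k>=0} 38^k x^k, the series converges when |38x| < 1, i.e., |x| < 1/38.
So the radius of convergence is 1/38 = 1/38.

1/38


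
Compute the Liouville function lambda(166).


The Liouville function is lambda(k) = (-1)^Omega(k), where Omega(k) counts the prime factors of k with multiplicity.
Factoring: 166 = 2 * 83, so Omega(166) = 2.
lambda(166) = (-1)^2 = 1.

1


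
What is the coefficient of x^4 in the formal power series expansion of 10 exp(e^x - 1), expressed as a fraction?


exp(e^x - 1) is the exponential generating function for the Bell numbers Bell_k: exp(e^x - 1) = sum_{k>=0} Bell_k x^k / k!.
So the coefficient of x^4 in 10 exp(e^x - 1) is 10 Bell_4 / 4!.
Computing: Bell_4 = 15 and 4! = 24, giving
10 * 15/24 = 25/4.

25/4
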